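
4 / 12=1 / 3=0.33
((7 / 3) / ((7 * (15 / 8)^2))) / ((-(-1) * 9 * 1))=64 / 6075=0.01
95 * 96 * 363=3310560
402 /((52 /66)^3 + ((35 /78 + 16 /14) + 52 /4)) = 2629294668 /98635525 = 26.66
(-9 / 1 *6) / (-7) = 54 / 7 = 7.71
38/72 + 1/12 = 0.61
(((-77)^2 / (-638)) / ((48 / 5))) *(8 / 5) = -539 / 348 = -1.55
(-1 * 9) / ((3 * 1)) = -3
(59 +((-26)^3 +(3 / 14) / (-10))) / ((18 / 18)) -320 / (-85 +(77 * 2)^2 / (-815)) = -228013035553 / 13018740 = -17514.22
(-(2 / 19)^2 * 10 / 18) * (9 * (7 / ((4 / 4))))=-0.39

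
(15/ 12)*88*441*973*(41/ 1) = 1935209430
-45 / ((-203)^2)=-45 / 41209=-0.00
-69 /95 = -0.73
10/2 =5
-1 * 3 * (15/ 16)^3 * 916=-2318625/ 1024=-2264.28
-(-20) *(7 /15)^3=1372 /675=2.03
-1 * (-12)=12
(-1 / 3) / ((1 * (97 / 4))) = -4 / 291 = -0.01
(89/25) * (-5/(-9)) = 89/45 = 1.98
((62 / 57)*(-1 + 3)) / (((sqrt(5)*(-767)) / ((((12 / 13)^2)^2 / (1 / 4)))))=-3428352*sqrt(5) / 2081097265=-0.00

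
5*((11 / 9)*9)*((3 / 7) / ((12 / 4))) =55 / 7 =7.86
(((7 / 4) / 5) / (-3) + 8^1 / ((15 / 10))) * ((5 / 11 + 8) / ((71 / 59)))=572477 / 15620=36.65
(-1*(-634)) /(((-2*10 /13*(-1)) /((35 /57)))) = 28847 /114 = 253.04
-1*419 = -419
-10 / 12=-5 / 6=-0.83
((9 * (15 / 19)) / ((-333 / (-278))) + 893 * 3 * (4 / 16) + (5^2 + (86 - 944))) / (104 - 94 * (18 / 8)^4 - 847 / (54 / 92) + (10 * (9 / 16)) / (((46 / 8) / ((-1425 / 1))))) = 8790955488 / 287345121949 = 0.03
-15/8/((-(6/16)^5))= 20480/81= 252.84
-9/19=-0.47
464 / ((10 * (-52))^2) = 29 / 16900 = 0.00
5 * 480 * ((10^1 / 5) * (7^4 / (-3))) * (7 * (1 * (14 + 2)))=-430259200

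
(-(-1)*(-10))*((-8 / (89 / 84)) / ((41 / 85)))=571200 / 3649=156.54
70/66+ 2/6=46/33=1.39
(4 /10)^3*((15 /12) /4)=1 /50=0.02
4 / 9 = 0.44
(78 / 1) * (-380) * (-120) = 3556800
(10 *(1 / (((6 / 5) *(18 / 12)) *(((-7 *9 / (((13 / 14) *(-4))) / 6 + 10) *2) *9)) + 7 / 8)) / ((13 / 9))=1896145 / 312156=6.07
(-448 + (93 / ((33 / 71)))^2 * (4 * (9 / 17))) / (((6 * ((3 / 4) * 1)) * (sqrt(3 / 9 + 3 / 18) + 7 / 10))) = -24286766000 / 18513 + 17347690000 * sqrt(2) / 18513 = 13318.88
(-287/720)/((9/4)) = -287/1620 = -0.18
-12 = -12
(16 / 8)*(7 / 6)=7 / 3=2.33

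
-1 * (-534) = 534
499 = 499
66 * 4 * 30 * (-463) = -3666960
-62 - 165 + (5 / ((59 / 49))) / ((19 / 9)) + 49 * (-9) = -746623 / 1121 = -666.03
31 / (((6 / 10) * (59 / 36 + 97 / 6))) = 1860 / 641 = 2.90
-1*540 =-540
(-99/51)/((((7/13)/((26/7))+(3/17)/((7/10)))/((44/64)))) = -429429/127768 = -3.36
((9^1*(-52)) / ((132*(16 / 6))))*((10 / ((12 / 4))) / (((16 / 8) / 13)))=-2535 / 88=-28.81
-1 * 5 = -5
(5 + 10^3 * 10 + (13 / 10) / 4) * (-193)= -77241109 / 40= -1931027.72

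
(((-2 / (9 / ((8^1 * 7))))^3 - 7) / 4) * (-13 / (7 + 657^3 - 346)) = 18330403 / 826957345464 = 0.00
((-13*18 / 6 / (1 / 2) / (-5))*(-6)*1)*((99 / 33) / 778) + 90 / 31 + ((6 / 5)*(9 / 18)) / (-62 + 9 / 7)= 64894161 / 25625375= 2.53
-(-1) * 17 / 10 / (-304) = -17 / 3040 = -0.01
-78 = -78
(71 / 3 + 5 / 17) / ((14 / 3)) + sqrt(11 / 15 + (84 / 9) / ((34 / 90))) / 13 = sqrt(1654185) / 3315 + 611 / 119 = 5.52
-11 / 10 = -1.10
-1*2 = -2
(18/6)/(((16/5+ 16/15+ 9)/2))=90/199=0.45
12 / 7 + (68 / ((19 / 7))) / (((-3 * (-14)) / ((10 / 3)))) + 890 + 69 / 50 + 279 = 70268843 / 59850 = 1174.08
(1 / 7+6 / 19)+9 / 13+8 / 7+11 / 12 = 66611 / 20748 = 3.21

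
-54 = -54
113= 113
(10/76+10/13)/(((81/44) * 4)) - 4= -155161/40014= -3.88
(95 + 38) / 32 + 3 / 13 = 1825 / 416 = 4.39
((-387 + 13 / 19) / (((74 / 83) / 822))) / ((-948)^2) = -20865785 / 52649076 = -0.40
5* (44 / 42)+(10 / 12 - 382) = -5263 / 14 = -375.93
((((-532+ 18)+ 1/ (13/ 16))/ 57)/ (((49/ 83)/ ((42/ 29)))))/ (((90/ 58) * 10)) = -184426/ 129675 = -1.42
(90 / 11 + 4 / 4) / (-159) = -101 / 1749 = -0.06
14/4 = 7/2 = 3.50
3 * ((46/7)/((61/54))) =7452/427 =17.45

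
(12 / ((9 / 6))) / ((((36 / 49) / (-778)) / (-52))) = 3964688 / 9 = 440520.89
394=394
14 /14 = 1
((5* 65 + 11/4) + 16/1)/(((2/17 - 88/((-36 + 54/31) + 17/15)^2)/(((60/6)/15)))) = 5545775060375/906193308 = 6119.86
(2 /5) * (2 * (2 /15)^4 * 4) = 256 /253125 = 0.00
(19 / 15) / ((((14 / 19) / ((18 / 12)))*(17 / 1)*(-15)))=-361 / 35700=-0.01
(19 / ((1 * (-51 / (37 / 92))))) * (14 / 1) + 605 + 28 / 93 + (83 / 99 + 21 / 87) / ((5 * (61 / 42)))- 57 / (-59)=604.32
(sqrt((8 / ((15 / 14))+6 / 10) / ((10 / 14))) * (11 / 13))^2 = 102487 / 12675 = 8.09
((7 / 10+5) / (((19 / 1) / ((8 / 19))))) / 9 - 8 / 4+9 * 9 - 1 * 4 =21379 / 285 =75.01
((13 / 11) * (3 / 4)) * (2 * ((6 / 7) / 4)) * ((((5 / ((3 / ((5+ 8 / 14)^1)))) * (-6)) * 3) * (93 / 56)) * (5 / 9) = -3536325 / 60368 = -58.58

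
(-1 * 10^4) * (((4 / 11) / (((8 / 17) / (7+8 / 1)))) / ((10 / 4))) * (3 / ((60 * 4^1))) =-6375 / 11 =-579.55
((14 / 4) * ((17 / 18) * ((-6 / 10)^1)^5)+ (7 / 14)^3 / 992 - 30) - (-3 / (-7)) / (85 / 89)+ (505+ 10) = 1429249475427 / 2951200000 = 484.29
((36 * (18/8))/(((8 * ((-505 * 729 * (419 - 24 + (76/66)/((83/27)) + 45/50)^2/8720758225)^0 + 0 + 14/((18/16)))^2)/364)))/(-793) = -45927/1786202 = -0.03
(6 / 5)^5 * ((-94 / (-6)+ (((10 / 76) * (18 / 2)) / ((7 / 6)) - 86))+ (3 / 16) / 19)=-14335866 / 83125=-172.46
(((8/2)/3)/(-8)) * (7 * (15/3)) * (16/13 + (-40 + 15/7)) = 5555/26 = 213.65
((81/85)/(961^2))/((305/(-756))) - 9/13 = -215481333393/311249665025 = -0.69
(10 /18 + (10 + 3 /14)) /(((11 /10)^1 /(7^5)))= 164553.38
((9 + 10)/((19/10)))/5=2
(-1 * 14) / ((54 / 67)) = -469 / 27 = -17.37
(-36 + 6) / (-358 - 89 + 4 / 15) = 450 / 6701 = 0.07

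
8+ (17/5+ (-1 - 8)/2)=69/10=6.90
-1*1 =-1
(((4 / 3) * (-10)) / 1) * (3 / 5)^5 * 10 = -1296 / 125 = -10.37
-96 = -96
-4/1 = -4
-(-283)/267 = 283/267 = 1.06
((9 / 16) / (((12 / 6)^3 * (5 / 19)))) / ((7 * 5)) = 171 / 22400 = 0.01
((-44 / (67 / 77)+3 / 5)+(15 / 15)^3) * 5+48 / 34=-277260 / 1139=-243.42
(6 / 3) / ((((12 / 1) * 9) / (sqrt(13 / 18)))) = 0.02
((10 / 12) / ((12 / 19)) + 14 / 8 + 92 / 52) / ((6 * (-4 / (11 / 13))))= -49819 / 292032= -0.17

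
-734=-734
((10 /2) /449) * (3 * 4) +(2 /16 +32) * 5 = 160.76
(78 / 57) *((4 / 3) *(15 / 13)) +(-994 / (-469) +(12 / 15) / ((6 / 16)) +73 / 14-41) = -7866911 / 267330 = -29.43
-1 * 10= -10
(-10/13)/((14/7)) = -5/13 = -0.38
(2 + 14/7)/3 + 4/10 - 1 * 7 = -79/15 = -5.27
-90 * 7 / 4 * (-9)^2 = -25515 / 2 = -12757.50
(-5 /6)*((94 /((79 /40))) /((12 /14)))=-32900 /711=-46.27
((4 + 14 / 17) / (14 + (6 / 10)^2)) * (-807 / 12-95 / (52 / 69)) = -14350 / 221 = -64.93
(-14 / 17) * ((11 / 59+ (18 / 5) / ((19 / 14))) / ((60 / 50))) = -111391 / 57171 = -1.95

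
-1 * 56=-56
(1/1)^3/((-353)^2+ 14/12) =6/747661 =0.00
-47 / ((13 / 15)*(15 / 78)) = -282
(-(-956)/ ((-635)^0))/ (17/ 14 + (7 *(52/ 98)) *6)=40.68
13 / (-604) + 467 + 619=655931 / 604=1085.98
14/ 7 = 2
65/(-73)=-65/73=-0.89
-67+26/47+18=-2277/47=-48.45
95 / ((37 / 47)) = 4465 / 37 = 120.68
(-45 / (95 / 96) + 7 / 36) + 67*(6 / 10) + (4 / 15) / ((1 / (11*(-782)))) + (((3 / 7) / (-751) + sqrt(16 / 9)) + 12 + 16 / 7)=-8210361371 / 3595788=-2283.33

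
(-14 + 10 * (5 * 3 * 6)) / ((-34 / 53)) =-1381.12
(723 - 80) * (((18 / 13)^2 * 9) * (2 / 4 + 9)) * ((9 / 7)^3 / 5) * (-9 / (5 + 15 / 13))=-58433532273 / 891800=-65523.14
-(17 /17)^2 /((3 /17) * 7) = -17 /21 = -0.81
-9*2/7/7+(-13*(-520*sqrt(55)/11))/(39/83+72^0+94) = -18/49+140270*sqrt(55)/21791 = 47.37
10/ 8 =5/ 4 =1.25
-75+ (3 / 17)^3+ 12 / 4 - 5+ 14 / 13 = -4848780 / 63869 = -75.92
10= 10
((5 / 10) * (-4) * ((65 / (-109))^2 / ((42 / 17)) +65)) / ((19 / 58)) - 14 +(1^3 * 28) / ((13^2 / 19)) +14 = -316111216802 / 801147711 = -394.57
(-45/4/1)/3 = -15/4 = -3.75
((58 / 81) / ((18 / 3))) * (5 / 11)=145 / 2673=0.05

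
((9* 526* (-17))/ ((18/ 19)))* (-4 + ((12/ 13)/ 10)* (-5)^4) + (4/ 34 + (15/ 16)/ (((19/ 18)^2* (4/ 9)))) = -5822233354373/ 1276496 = -4561105.84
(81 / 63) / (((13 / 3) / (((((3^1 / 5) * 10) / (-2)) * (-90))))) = 7290 / 91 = 80.11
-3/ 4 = -0.75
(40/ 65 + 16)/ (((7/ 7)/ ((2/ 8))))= 54/ 13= 4.15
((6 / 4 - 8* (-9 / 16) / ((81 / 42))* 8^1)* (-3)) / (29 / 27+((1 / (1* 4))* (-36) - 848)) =3267 / 46220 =0.07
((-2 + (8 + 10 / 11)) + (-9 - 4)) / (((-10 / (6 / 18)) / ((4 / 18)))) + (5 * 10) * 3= 222817 / 1485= 150.05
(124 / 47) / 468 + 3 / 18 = 1895 / 10998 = 0.17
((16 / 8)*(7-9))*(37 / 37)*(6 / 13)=-24 / 13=-1.85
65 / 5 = 13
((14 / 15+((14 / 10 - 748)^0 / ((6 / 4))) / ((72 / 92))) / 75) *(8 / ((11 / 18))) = 3856 / 12375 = 0.31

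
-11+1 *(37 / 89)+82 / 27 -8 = -37360 / 2403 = -15.55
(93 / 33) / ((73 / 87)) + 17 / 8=5.48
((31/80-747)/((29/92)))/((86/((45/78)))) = -4121301/259376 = -15.89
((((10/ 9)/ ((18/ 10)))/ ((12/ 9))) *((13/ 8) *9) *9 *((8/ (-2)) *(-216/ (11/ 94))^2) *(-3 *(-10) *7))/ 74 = -10551085272000/ 4477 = -2356731130.67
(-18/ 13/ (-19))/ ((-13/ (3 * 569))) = -30726/ 3211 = -9.57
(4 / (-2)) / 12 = -1 / 6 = -0.17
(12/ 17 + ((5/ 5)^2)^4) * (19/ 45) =551/ 765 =0.72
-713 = -713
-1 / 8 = -0.12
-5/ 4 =-1.25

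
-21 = -21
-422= -422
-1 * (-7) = 7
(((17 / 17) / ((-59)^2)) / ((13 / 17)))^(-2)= 2047834009 / 289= 7085930.83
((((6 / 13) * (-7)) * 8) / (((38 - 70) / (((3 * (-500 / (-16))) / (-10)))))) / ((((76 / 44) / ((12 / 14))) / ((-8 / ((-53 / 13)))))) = -7425 / 1007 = -7.37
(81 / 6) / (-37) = -27 / 74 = -0.36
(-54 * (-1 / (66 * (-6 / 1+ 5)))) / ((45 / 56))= -56 / 55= -1.02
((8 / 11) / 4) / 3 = 2 / 33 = 0.06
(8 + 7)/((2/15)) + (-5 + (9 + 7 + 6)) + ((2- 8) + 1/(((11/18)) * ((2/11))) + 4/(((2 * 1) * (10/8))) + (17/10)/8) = 2149/16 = 134.31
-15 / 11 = -1.36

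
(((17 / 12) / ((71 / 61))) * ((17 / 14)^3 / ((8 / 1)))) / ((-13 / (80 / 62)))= -25473905 / 942168864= -0.03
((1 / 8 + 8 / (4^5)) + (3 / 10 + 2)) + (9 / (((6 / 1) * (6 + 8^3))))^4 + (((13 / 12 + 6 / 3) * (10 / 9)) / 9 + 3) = 8136746863430957 / 1399636628893440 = 5.81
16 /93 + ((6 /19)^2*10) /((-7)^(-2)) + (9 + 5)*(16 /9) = 7445672 /100719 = 73.93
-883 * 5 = -4415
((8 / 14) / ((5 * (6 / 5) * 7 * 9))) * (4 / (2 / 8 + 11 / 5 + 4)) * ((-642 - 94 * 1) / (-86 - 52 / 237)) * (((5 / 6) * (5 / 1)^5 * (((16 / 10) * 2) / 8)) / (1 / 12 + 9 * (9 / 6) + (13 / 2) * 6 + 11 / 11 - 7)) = 58144000000 / 324910316367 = 0.18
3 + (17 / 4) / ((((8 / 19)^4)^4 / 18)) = 78393359.30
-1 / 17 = -0.06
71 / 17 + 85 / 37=4072 / 629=6.47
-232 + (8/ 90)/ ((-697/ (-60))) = -485096/ 2091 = -231.99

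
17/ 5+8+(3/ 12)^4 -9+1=4357/ 1280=3.40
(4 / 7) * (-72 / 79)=-288 / 553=-0.52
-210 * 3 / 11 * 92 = -57960 / 11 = -5269.09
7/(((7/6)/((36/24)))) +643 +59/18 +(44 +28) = 13091/18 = 727.28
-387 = -387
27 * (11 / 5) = 297 / 5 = 59.40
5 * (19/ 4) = 95/ 4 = 23.75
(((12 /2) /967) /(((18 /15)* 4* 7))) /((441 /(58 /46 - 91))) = -860 /22885989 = -0.00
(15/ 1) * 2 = 30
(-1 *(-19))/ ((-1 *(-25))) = 19/ 25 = 0.76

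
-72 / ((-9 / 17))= 136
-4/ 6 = -2/ 3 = -0.67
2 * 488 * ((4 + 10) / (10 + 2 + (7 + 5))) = 1708 / 3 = 569.33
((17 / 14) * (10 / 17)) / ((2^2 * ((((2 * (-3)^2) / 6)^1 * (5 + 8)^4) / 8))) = 10 / 599781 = 0.00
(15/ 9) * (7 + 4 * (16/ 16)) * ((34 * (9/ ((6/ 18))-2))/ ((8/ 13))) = 303875/ 12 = 25322.92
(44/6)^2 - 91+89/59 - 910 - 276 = -648730/531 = -1221.71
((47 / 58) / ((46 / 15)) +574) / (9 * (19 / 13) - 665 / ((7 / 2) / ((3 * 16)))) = -19917781 / 315861852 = -0.06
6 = 6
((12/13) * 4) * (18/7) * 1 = 864/91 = 9.49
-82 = -82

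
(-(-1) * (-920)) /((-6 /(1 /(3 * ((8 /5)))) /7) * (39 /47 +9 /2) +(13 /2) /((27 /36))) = 2270100 /32723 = 69.37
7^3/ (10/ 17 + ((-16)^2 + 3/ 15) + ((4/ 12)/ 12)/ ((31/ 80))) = 8134245/ 6091433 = 1.34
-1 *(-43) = 43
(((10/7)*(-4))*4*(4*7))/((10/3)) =-192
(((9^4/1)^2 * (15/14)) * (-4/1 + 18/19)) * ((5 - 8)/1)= 56175970905/133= 422375721.09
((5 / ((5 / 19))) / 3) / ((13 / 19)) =361 / 39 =9.26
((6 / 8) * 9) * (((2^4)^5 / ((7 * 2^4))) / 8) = 55296 / 7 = 7899.43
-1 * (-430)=430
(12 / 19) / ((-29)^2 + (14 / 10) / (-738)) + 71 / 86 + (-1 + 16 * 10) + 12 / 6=820583208789 / 5070764422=161.83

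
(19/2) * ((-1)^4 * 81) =1539/2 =769.50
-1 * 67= -67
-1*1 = -1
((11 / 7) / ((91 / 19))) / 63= 209 / 40131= 0.01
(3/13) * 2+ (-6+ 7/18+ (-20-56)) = -18989/234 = -81.15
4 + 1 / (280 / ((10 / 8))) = 897 / 224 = 4.00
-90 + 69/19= -1641/19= -86.37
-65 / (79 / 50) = -3250 / 79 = -41.14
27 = 27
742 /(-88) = -371 /44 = -8.43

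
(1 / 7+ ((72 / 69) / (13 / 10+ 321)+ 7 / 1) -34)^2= 194172296823184 / 269260323409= 721.13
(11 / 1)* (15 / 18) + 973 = 5893 / 6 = 982.17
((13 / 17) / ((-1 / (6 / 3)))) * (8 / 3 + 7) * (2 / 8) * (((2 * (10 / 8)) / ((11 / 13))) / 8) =-24505 / 17952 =-1.37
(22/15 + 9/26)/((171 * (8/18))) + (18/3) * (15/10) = 267467/29640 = 9.02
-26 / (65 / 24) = -48 / 5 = -9.60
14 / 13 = 1.08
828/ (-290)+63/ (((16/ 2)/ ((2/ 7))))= -351/ 580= -0.61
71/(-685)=-71/685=-0.10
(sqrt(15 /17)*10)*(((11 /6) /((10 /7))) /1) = 77*sqrt(255) /102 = 12.05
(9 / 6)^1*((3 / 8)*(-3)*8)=-27 / 2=-13.50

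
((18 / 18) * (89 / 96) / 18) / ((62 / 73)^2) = 474281 / 6642432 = 0.07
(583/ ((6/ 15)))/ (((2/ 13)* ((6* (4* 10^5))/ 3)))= 7579/ 640000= 0.01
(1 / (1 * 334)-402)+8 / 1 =-131595 / 334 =-394.00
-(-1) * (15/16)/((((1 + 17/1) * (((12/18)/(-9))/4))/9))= -405/16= -25.31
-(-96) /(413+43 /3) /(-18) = -8 /641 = -0.01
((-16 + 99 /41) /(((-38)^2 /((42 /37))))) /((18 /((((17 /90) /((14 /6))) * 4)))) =-9469 /49287330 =-0.00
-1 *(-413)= 413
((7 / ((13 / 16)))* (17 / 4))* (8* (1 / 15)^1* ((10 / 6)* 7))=26656 / 117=227.83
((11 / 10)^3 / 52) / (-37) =-1331 / 1924000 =-0.00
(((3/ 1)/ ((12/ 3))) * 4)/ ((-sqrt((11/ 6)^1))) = -3 * sqrt(66)/ 11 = -2.22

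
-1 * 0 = 0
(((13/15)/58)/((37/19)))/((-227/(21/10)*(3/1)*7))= -247/73071300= -0.00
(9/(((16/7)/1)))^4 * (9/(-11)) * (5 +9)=-992436543/360448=-2753.34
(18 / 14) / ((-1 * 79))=-9 / 553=-0.02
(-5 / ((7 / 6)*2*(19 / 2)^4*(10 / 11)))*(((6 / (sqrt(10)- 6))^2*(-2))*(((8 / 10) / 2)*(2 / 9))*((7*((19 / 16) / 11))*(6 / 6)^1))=48 / (34295*(6- sqrt(10))^2)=0.00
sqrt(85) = 9.22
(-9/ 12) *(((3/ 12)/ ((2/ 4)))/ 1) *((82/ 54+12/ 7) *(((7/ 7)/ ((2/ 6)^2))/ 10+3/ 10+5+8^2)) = -23829/ 280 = -85.10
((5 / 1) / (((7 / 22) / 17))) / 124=935 / 434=2.15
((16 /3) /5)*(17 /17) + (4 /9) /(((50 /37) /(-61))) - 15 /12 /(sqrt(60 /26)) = -19.82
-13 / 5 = -2.60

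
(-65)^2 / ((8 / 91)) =384475 / 8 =48059.38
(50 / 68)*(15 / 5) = 75 / 34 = 2.21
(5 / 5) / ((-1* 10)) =-1 / 10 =-0.10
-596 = -596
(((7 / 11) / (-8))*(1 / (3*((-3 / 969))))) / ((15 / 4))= 2261 / 990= 2.28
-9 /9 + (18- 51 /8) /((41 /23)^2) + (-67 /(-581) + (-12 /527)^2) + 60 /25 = 56138928217109 /10849883314760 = 5.17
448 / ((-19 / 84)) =-37632 / 19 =-1980.63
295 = 295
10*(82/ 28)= 205/ 7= 29.29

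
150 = 150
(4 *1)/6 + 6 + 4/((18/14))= 88/9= 9.78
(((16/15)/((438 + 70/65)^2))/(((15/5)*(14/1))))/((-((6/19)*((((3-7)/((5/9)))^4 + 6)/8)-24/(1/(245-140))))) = 401375/7354144989127377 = 0.00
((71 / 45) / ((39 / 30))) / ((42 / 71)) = 5041 / 2457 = 2.05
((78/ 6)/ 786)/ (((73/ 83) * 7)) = 0.00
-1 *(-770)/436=385/218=1.77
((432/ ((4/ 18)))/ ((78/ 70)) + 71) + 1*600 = 31403/ 13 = 2415.62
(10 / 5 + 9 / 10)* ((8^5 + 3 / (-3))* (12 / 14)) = 407247 / 5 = 81449.40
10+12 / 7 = 82 / 7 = 11.71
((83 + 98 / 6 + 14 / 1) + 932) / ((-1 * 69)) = -3136 / 207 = -15.15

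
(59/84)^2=3481/7056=0.49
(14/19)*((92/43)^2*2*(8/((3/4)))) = 71.96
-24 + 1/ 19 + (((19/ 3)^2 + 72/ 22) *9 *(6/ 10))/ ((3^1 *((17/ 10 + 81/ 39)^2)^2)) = -286229402237805/ 12147090149249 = -23.56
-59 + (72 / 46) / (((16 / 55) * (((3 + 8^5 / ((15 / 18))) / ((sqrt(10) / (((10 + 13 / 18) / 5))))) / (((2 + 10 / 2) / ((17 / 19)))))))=-59 + 235125 * sqrt(10) / 471040046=-59.00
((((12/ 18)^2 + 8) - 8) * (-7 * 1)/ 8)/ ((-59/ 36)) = 14/ 59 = 0.24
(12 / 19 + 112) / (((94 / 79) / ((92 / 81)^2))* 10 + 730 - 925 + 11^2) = -357730960 / 205737719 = -1.74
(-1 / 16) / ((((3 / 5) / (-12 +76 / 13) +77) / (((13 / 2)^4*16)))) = -714025 / 30761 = -23.21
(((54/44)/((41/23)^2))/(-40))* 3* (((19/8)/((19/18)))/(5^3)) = -385641/739640000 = -0.00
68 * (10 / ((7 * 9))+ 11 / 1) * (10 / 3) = 478040 / 189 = 2529.31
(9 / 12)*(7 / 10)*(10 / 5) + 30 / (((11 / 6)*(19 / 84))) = 306789 / 4180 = 73.39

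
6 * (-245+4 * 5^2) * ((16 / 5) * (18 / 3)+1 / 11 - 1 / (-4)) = -374013 / 22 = -17000.59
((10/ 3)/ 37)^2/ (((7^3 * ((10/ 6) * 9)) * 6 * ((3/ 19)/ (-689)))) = -0.00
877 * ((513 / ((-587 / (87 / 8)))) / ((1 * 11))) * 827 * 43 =-1391906863107 / 51656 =-26945695.82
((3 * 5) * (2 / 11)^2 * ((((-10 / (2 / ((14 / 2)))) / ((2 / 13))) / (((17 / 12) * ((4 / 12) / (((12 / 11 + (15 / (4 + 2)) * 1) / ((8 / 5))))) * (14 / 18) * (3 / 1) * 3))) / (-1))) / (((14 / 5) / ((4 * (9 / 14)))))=155975625 / 2217446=70.34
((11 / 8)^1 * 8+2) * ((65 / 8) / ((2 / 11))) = 9295 / 16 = 580.94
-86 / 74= -43 / 37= -1.16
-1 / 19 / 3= -0.02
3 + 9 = 12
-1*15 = -15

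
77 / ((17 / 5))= 22.65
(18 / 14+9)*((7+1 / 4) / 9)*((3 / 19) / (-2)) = -87 / 133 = -0.65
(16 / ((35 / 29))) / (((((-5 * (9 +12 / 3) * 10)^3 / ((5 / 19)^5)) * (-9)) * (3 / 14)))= 116 / 3671992914525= 0.00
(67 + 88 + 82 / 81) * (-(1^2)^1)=-12637 / 81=-156.01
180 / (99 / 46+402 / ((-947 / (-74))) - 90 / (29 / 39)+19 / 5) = -1136968200 / 528497093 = -2.15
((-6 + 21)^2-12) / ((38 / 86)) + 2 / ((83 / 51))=762135 / 1577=483.28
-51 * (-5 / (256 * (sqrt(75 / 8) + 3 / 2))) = -255 / 1216 + 425 * sqrt(6) / 2432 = 0.22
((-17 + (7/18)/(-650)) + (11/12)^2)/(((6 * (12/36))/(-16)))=129.28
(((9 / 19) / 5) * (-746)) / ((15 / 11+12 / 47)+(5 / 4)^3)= -19.79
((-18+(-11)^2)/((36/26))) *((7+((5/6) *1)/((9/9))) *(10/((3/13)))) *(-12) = -8181290/27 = -303010.74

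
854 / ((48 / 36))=640.50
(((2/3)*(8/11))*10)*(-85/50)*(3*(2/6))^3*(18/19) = -1632/209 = -7.81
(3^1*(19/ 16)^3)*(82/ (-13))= -843657/ 26624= -31.69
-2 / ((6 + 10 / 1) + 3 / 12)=-0.12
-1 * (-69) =69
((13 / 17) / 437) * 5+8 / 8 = 7494 / 7429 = 1.01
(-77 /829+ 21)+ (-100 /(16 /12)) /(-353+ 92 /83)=511376249 /24212603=21.12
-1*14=-14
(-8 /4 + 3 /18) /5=-11 /30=-0.37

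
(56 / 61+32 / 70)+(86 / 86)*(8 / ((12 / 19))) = 89938 / 6405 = 14.04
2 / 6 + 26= 79 / 3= 26.33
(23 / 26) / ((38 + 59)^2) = 23 / 244634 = 0.00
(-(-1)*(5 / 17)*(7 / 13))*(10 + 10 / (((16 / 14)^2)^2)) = 1136975 / 452608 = 2.51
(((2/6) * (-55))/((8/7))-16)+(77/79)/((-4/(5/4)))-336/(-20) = -294757/18960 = -15.55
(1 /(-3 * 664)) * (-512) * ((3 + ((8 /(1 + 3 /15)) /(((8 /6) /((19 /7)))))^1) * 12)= 29696 /581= 51.11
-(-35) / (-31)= -35 / 31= -1.13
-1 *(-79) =79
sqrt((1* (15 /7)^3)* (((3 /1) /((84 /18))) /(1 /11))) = 45* sqrt(330) /98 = 8.34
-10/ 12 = -0.83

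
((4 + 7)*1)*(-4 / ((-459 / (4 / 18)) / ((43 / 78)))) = 1892 / 161109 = 0.01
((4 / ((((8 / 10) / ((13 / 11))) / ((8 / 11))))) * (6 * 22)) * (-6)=-37440 / 11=-3403.64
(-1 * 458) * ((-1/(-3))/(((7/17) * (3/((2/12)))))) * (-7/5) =3893/135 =28.84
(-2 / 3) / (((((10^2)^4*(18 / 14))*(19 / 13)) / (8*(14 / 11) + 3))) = -2639 / 56430000000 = -0.00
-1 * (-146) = 146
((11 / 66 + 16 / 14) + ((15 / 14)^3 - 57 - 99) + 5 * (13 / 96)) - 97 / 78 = -65933425 / 428064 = -154.03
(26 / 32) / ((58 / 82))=1.15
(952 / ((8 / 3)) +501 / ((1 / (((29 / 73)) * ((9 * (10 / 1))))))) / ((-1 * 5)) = -1333671 / 365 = -3653.89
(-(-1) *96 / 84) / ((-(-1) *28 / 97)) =194 / 49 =3.96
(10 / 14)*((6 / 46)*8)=120 / 161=0.75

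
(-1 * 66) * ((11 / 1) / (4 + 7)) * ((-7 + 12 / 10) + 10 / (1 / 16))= -50886 / 5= -10177.20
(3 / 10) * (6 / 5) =0.36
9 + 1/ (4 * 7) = 253/ 28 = 9.04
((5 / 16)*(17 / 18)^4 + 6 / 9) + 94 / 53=239363401 / 89019648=2.69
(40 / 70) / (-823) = -4 / 5761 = -0.00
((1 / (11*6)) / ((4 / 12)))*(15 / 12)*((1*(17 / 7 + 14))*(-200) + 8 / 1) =-14340 / 77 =-186.23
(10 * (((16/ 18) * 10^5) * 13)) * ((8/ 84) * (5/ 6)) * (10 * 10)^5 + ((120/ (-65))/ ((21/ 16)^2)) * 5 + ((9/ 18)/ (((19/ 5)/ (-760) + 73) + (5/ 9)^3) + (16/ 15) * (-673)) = 3605672797999715661658479404/ 393157014705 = 9171075837741781.19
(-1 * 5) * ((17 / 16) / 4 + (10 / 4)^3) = -5085 / 64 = -79.45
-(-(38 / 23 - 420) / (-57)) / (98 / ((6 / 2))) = 0.22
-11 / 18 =-0.61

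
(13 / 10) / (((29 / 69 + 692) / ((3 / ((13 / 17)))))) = 3519 / 477770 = 0.01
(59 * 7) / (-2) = -413 / 2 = -206.50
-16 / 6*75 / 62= -3.23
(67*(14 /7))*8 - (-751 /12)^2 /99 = 14718431 /14256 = 1032.44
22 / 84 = 11 / 42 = 0.26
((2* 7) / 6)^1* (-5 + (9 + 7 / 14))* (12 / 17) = 126 / 17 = 7.41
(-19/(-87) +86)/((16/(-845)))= -6338345/1392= -4553.41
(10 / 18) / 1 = 5 / 9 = 0.56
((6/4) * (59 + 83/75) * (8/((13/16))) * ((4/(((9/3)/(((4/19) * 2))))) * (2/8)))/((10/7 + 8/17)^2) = 8171236864/236545725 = 34.54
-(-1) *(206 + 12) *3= 654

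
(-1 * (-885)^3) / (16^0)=693154125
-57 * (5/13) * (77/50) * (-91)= 30723/10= 3072.30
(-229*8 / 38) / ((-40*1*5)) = 229 / 950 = 0.24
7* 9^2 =567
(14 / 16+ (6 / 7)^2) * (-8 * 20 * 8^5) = -413532160 / 49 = -8439431.84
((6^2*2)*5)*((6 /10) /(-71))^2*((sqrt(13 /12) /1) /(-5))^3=-117*sqrt(39) /3150625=-0.00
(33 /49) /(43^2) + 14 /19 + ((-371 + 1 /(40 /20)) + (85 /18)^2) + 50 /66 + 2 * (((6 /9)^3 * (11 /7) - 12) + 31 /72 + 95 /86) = -1124890325459 /3067568658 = -366.70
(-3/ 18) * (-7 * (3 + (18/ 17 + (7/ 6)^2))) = 23219/ 3672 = 6.32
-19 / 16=-1.19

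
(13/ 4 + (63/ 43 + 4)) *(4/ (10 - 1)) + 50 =20849/ 387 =53.87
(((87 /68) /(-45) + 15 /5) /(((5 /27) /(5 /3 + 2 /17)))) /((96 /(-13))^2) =46613749 /88780800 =0.53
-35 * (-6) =210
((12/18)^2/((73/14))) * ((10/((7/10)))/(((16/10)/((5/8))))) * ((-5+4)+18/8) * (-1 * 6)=-3125/876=-3.57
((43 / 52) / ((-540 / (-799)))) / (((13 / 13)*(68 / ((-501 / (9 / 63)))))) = -2362549 / 37440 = -63.10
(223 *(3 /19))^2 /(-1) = -447561 /361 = -1239.78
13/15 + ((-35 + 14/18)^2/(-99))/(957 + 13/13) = 1491601/1745955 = 0.85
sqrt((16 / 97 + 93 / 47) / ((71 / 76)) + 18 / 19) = sqrt(122624290513874) / 6150091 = 1.80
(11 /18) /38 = 11 /684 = 0.02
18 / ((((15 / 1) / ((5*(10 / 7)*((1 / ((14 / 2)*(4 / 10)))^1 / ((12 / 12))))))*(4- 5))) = -3.06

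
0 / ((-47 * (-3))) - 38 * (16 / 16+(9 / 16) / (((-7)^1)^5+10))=-1702039 / 44792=-38.00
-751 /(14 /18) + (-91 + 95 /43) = -317363 /301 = -1054.36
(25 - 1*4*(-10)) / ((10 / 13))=169 / 2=84.50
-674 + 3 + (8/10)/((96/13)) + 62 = -73067/120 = -608.89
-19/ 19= -1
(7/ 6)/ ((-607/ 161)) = -1127/ 3642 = -0.31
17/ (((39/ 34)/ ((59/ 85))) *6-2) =1003/ 467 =2.15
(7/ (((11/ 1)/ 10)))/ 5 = 14/ 11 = 1.27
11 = 11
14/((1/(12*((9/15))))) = 504/5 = 100.80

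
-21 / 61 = -0.34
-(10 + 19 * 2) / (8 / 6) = -36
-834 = -834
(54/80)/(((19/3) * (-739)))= -0.00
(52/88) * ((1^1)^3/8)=13/176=0.07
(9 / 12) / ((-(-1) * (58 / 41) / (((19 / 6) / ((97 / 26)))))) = 10127 / 22504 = 0.45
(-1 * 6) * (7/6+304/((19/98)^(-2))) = -181423/2401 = -75.56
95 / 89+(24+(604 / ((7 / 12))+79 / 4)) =1080.25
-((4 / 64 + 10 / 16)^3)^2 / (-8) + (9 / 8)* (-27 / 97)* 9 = -36519929975 / 13019119616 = -2.81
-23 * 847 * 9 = -175329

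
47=47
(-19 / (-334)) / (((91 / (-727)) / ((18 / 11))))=-0.74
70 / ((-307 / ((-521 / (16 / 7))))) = 127645 / 2456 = 51.97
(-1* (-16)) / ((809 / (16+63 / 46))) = 6392 / 18607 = 0.34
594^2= 352836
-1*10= -10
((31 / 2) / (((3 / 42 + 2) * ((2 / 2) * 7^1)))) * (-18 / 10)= -279 / 145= -1.92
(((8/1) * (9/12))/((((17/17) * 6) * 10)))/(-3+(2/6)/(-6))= -9/275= -0.03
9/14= 0.64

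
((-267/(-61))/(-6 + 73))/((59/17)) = 4539/241133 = 0.02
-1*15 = -15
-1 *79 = -79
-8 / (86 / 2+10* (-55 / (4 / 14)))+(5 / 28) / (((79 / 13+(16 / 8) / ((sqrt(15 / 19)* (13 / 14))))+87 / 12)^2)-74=-68942303971463970 / 931720265687309-160617600* sqrt(285) / 6930969032743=-74.00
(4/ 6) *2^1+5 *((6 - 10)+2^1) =-26/ 3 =-8.67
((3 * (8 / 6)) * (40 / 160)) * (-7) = -7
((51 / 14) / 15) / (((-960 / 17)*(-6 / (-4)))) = -289 / 100800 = -0.00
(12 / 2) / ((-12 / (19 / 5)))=-19 / 10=-1.90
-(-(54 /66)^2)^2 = -6561 /14641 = -0.45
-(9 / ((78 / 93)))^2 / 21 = -25947 / 4732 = -5.48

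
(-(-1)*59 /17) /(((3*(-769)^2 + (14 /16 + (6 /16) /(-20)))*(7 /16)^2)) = 2416640 /236449896361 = 0.00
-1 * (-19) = 19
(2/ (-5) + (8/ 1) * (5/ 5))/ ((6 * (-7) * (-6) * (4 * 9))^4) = 19/ 16933712219504640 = 0.00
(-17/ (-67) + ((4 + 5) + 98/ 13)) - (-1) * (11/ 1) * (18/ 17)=421100/ 14807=28.44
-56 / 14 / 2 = -2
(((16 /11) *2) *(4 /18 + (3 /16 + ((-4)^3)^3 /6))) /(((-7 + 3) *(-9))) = -6291397 /1782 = -3530.53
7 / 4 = 1.75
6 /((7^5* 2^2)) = 3 /33614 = 0.00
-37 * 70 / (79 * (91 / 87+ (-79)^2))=-112665 / 21450791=-0.01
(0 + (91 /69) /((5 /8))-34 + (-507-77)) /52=-106241 /8970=-11.84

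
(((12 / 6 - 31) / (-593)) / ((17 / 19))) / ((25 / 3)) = 1653 / 252025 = 0.01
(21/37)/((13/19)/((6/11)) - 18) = -0.03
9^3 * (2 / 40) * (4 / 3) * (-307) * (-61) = 4550661 / 5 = 910132.20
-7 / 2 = -3.50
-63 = -63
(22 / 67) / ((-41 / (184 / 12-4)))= -748 / 8241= -0.09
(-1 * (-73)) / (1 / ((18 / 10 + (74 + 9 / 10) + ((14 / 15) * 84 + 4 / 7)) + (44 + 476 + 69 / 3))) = 3570211 / 70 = 51003.01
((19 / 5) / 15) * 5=19 / 15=1.27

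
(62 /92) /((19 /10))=155 /437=0.35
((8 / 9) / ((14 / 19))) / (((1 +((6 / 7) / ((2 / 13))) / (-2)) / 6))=-304 / 75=-4.05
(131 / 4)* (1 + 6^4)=169907 / 4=42476.75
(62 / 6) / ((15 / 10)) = 62 / 9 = 6.89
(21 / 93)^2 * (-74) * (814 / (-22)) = 134162 / 961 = 139.61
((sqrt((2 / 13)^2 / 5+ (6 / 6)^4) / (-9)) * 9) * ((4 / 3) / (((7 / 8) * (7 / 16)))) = -3.49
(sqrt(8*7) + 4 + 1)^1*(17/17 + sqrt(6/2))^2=(1 + sqrt(3))^2*(5 + 2*sqrt(14))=93.18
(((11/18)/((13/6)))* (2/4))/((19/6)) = 11/247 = 0.04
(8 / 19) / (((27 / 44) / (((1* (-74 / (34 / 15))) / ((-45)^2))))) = -13024 / 1177335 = -0.01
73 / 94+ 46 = 4397 / 94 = 46.78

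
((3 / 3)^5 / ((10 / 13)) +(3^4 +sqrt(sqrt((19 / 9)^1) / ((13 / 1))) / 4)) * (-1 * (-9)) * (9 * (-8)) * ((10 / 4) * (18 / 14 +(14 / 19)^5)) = -3473096835834 / 17332693 - 3516703965 * 19^(1 / 4) * sqrt(39) / 225325009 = -200581.87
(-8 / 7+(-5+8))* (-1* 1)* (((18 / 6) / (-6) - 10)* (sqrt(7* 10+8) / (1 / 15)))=2583.29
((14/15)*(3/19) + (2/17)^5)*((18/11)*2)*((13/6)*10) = 3101441928/296750113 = 10.45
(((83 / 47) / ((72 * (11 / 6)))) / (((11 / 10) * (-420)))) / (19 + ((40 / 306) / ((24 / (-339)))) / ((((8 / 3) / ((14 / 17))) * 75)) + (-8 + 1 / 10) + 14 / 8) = -119935 / 53189720507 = -0.00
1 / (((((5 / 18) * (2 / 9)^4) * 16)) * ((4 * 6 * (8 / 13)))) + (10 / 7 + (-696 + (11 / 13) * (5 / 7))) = -2563379971 / 3727360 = -687.72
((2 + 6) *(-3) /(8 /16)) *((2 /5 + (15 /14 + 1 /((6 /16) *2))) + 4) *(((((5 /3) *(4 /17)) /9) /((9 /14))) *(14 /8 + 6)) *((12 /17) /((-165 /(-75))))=-14175680 /257499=-55.05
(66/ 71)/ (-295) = -66/ 20945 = -0.00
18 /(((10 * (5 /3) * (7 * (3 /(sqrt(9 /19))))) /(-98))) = -3.47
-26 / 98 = -13 / 49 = -0.27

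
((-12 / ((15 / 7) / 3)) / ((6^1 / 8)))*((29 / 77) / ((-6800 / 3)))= 87 / 23375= 0.00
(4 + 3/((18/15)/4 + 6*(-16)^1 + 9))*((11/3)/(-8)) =-2101/1156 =-1.82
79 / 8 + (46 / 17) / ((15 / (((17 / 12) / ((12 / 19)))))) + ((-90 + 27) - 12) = -34949 / 540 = -64.72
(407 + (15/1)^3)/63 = 3782/63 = 60.03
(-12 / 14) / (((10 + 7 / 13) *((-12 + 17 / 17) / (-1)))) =-78 / 10549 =-0.01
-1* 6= -6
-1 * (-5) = 5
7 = 7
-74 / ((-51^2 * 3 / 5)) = 370 / 7803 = 0.05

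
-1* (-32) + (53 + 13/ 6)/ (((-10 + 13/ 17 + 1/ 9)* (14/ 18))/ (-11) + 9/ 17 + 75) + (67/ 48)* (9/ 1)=52252535/ 1153816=45.29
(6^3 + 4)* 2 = 440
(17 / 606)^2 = 289 / 367236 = 0.00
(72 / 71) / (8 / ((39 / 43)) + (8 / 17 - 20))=-11934 / 126025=-0.09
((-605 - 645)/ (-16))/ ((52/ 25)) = 15625/ 416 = 37.56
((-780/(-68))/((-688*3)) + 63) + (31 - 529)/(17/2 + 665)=326932495/5251504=62.26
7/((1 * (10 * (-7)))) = -1/10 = -0.10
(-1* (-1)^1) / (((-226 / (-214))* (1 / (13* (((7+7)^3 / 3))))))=3816904 / 339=11259.30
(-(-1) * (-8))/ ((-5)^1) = 8/ 5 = 1.60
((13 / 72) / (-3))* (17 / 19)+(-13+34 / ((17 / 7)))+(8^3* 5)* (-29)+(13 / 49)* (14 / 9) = -2132727683 / 28728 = -74238.64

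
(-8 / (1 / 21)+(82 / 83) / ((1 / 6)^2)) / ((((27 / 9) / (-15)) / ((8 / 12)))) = 36640 / 83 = 441.45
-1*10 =-10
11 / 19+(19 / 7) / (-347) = 26358 / 46151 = 0.57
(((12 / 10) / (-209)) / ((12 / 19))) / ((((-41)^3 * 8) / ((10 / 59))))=1 / 357837832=0.00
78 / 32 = 39 / 16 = 2.44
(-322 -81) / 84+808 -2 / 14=67457 / 84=803.06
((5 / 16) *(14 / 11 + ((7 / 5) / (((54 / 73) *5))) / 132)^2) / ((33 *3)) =51670290721 / 10060060032000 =0.01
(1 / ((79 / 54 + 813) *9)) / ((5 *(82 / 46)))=138 / 9016105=0.00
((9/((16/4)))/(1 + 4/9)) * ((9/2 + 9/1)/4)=2187/416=5.26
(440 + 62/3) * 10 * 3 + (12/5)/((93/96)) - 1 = 2142329/155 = 13821.48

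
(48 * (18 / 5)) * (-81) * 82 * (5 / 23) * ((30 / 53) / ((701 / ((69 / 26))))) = -258240960 / 482989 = -534.67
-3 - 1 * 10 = -13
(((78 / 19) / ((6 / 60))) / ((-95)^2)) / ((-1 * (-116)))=39 / 994555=0.00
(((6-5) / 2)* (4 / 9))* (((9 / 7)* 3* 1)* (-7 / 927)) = -2 / 309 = -0.01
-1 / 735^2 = -1 / 540225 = -0.00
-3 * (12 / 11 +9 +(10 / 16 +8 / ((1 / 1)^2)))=-4941 / 88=-56.15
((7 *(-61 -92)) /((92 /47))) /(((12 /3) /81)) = -4077297 /368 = -11079.61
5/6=0.83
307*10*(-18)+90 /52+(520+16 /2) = -1422987 /26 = -54730.27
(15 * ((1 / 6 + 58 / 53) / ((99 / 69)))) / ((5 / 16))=73784 / 1749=42.19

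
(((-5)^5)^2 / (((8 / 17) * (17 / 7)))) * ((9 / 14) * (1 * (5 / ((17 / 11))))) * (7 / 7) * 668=11871696920.96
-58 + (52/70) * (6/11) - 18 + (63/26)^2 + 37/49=-125648013/1821820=-68.97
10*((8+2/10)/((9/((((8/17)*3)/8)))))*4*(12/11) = 1312/187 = 7.02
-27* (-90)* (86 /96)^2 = 249615 /128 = 1950.12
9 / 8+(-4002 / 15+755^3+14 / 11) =430368610.60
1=1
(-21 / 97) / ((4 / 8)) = -42 / 97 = -0.43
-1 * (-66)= 66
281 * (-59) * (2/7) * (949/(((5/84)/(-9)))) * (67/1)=227694792312/5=45538958462.40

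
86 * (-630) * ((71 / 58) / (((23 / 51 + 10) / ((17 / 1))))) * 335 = -558639008550 / 15457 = -36141489.85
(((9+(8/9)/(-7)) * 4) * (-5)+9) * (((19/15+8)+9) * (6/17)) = -5815924/5355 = -1086.07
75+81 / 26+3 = 2109 / 26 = 81.12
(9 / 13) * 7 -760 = -9817 / 13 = -755.15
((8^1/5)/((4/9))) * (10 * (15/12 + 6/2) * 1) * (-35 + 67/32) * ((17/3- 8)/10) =375921/320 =1174.75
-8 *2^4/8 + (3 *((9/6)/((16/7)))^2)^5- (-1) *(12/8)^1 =-10.90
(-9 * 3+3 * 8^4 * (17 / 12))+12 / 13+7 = 226056 / 13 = 17388.92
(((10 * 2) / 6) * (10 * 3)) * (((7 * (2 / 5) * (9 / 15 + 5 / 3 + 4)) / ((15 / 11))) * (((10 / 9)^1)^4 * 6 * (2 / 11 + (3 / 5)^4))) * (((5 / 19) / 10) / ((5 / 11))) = 1983559424 / 9349425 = 212.16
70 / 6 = 35 / 3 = 11.67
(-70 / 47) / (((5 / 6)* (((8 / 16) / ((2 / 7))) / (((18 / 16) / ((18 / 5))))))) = -15 / 47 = -0.32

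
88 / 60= 22 / 15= 1.47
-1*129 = -129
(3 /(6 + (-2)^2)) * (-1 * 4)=-6 /5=-1.20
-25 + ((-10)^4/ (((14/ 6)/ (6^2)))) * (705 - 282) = 456839825/ 7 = 65262832.14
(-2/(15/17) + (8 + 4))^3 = 3112136/3375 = 922.11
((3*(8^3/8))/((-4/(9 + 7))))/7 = -109.71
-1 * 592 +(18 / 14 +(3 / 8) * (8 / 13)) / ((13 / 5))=-699646 / 1183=-591.42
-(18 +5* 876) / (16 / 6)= -6597 / 4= -1649.25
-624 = -624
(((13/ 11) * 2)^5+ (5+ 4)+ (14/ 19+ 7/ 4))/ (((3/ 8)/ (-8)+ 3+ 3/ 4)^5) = 280134436618502144/ 2288014417702566333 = 0.12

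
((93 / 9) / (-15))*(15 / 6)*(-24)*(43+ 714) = 93868 / 3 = 31289.33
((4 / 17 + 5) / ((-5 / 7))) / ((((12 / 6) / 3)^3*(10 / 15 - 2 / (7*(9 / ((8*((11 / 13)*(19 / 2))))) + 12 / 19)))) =2517543 / 58480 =43.05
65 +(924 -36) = 953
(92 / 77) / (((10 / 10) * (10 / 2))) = 92 / 385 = 0.24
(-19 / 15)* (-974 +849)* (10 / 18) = 2375 / 27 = 87.96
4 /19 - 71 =-1345 /19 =-70.79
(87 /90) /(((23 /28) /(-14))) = -5684 /345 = -16.48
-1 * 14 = -14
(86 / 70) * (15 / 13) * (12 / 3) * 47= 24252 / 91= 266.51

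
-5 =-5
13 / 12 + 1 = 25 / 12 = 2.08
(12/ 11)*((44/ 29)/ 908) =12/ 6583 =0.00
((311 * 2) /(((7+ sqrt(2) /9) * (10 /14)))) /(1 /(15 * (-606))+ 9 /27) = 4488129324 /12016043 - 71240148 * sqrt(2) /12016043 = 365.13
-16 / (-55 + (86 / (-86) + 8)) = 1 / 3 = 0.33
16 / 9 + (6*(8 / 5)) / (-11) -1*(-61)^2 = -1841447 / 495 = -3720.09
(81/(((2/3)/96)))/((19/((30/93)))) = 198.03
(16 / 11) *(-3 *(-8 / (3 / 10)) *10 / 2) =6400 / 11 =581.82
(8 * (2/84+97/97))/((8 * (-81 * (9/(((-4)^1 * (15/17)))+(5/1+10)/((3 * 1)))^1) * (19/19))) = -430/83349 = -0.01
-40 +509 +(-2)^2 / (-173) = 81133 / 173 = 468.98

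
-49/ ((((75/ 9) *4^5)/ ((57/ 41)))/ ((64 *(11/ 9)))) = -10241/ 16400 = -0.62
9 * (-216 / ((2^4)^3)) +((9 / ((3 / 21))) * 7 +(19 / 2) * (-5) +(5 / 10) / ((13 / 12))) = 2619049 / 6656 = 393.49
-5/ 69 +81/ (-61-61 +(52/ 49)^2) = -14870279/ 20025042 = -0.74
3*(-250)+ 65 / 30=-4487 / 6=-747.83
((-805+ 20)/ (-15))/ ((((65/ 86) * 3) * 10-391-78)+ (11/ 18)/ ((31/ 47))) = -1255686/ 10686905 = -0.12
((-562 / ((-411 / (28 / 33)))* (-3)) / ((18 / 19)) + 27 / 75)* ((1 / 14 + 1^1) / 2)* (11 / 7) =-3371099 / 1208340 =-2.79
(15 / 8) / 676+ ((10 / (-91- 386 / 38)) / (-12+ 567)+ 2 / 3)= 0.67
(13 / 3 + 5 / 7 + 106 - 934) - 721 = -1543.95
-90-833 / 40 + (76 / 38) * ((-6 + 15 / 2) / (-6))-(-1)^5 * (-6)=-4693 / 40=-117.32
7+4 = 11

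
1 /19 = 0.05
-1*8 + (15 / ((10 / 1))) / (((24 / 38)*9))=-557 / 72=-7.74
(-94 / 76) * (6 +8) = -17.32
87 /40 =2.18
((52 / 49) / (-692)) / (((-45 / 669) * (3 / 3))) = 0.02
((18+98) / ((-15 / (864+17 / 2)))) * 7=-141694 / 3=-47231.33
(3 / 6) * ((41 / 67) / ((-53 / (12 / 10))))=-0.01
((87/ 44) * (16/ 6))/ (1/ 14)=812/ 11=73.82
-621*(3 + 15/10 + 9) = -16767/2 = -8383.50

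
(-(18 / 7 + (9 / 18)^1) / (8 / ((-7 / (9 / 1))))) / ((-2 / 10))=-215 / 144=-1.49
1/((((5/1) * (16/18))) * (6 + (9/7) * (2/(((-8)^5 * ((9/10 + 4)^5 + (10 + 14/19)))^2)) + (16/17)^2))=34632317962247665621187100672/1059874090655484160975153449325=0.03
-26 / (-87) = 26 / 87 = 0.30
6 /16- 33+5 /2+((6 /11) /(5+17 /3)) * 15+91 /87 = -433513 /15312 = -28.31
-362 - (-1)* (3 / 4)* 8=-356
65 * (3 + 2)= 325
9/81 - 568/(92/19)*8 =-194233/207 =-938.32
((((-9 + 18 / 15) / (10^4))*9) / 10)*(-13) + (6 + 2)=4004563 / 500000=8.01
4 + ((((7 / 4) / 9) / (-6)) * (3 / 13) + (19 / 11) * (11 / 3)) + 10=19025 / 936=20.33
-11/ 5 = -2.20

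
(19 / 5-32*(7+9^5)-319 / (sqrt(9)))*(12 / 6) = -56696836 / 15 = -3779789.07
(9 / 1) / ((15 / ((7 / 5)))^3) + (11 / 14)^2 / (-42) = -949433 / 128625000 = -0.01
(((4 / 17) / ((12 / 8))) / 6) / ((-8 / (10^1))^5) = -0.08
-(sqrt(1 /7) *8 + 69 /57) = -8 *sqrt(7) /7 - 23 /19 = -4.23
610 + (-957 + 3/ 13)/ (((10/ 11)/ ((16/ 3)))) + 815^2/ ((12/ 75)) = 1078064833/ 260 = 4146403.20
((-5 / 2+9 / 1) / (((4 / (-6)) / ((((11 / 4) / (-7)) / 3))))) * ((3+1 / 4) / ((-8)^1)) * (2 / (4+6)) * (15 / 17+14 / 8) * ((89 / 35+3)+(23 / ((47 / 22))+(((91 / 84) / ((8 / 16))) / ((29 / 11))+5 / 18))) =-4.75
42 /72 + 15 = 187 /12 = 15.58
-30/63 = -10/21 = -0.48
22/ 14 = 11/ 7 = 1.57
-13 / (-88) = 0.15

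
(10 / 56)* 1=5 / 28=0.18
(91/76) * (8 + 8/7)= 208/19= 10.95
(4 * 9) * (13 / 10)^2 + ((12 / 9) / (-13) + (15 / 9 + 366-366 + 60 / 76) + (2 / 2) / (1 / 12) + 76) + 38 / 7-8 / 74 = 750950449 / 4797975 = 156.51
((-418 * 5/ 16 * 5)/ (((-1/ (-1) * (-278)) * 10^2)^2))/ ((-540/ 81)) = 627/ 4946176000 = 0.00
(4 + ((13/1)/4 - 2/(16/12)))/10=23/40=0.58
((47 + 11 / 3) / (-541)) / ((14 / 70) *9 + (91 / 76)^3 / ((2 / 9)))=-667243520 / 67861302849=-0.01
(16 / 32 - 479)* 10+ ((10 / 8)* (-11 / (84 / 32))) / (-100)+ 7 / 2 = -4781.45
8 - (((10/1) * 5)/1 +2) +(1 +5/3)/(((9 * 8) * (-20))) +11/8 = -46037/1080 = -42.63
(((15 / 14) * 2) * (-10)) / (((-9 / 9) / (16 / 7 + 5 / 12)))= 5675 / 98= 57.91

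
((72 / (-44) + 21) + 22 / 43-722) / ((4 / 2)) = -332105 / 946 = -351.06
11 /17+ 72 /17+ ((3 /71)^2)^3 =10632323577836 /2177704826657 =4.88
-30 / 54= -5 / 9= -0.56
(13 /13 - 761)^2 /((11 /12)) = 6931200 /11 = 630109.09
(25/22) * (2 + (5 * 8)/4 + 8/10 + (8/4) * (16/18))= 1640/99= 16.57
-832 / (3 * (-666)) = 416 / 999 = 0.42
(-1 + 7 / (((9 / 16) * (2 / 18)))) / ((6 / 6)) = 111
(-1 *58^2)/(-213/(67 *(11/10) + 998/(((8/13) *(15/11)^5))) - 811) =4267575738668/1029482874557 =4.15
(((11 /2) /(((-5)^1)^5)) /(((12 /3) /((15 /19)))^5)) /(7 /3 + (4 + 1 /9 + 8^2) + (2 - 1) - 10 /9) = -8019 /1069991708672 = -0.00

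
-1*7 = -7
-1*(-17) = 17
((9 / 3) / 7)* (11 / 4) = 33 / 28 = 1.18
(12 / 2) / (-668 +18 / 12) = -12 / 1333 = -0.01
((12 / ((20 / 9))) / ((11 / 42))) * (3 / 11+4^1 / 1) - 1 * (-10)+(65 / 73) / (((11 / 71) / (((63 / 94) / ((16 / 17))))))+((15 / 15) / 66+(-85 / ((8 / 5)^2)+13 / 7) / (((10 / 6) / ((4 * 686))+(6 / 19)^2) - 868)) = 52547138732327096747 / 513960108890125920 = 102.24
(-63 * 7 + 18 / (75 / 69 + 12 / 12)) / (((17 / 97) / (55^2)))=-1014957075 / 136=-7462919.67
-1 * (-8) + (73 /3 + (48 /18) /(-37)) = 3581 /111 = 32.26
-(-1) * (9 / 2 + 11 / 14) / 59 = 37 / 413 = 0.09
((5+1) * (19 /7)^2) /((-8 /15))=-16245 /196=-82.88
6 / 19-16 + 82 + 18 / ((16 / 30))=100.07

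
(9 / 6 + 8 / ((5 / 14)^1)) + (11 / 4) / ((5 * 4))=1923 / 80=24.04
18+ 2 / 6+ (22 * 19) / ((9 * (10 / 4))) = 1661 / 45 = 36.91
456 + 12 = 468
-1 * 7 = -7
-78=-78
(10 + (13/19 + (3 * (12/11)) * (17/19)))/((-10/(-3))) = 1707/418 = 4.08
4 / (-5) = -4 / 5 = -0.80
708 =708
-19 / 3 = -6.33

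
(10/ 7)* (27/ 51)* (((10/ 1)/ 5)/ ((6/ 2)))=60/ 119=0.50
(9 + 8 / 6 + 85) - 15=80.33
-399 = -399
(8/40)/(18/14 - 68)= -7/2335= -0.00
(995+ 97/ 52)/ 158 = 51837/ 8216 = 6.31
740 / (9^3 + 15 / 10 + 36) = 1480 / 1533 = 0.97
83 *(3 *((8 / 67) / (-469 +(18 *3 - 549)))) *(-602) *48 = 14390208 / 16147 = 891.20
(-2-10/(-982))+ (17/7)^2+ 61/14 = 397709/48118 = 8.27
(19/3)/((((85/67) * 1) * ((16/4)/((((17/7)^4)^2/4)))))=377.55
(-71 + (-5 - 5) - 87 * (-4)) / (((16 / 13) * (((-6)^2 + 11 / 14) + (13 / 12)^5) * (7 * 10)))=26990496 / 333366455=0.08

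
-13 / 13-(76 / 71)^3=-796887 / 357911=-2.23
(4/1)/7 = 4/7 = 0.57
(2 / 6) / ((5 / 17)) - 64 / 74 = 149 / 555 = 0.27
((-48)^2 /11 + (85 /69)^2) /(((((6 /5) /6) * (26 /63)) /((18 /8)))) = 3480377985 /605176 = 5751.02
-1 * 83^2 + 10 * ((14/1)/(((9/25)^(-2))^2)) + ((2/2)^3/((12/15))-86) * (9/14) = -6941.13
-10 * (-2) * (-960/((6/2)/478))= -3059200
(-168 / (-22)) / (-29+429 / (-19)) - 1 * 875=-336932 / 385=-875.15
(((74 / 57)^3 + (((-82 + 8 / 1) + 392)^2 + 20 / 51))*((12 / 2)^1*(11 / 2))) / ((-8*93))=-437765475499 / 97596711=-4485.45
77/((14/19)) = 209/2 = 104.50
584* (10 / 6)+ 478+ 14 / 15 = 1452.27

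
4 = 4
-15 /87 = -5 /29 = -0.17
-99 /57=-33 /19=-1.74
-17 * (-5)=85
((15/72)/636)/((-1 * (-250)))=1/763200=0.00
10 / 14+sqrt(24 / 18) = 5 / 7+2 * sqrt(3) / 3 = 1.87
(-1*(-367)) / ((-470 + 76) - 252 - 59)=-367 / 705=-0.52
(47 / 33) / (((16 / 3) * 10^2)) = 0.00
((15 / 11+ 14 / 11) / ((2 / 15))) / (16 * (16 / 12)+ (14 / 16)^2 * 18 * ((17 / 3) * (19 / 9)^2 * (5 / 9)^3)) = 136993680 / 561286583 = 0.24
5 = 5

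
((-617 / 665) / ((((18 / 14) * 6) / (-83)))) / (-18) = -0.55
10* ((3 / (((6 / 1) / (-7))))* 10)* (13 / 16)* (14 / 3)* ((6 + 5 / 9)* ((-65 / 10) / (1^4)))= 56548.50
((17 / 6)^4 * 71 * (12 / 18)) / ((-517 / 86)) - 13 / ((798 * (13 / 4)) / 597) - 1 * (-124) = -386.41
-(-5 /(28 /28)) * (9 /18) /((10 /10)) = 5 /2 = 2.50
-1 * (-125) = 125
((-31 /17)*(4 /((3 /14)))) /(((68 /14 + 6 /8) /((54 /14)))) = -62496 /2669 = -23.42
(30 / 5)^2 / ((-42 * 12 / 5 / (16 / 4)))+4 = 2.57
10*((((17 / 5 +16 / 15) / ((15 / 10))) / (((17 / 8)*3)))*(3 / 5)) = 2144 / 765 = 2.80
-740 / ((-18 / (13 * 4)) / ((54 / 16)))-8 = 7207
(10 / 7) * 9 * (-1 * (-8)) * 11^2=87120 / 7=12445.71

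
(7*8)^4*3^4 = 796594176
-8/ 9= -0.89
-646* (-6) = 3876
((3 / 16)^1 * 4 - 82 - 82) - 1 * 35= -793 / 4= -198.25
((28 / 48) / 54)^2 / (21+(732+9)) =49 / 319966848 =0.00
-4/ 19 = -0.21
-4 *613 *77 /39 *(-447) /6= 14065898 /39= 360664.05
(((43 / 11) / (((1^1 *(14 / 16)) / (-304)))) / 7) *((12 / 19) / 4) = -16512 / 539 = -30.63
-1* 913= -913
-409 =-409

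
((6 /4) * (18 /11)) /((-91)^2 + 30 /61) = 1647 /5556881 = 0.00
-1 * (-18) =18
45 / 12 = 15 / 4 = 3.75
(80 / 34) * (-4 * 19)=-3040 / 17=-178.82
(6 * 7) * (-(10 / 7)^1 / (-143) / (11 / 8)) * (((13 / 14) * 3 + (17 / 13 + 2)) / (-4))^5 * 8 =-25162222005668235 / 1256451282230144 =-20.03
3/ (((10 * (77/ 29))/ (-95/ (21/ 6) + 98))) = 21576/ 2695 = 8.01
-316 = -316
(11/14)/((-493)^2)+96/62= 163329269/105483266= 1.55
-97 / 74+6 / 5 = -41 / 370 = -0.11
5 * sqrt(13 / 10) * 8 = 4 * sqrt(130) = 45.61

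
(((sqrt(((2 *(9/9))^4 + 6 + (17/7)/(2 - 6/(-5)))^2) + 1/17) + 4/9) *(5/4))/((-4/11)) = -21924155/274176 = -79.96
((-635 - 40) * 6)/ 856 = -2025/ 428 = -4.73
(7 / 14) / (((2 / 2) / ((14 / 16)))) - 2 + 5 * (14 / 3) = 21.77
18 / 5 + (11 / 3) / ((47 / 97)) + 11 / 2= 23501 / 1410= 16.67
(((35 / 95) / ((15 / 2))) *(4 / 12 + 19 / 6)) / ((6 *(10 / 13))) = 637 / 17100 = 0.04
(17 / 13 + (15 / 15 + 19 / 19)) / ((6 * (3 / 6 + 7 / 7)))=43 / 117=0.37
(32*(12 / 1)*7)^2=7225344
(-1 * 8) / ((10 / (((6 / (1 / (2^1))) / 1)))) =-48 / 5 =-9.60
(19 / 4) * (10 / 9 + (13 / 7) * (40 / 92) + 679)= 18746369 / 5796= 3234.36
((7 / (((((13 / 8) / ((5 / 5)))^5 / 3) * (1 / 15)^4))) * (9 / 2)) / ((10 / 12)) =188116992000 / 371293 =506653.75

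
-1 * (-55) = 55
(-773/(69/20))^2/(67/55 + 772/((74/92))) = 486388606000/9310797279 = 52.24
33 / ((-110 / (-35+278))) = -729 / 10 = -72.90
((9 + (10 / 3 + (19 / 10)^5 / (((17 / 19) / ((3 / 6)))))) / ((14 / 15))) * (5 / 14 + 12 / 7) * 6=348.49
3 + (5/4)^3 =317/64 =4.95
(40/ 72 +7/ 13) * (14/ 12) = 448/ 351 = 1.28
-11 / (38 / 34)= -187 / 19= -9.84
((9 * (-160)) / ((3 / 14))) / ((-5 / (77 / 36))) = 8624 / 3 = 2874.67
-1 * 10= -10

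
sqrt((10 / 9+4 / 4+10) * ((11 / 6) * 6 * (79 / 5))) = 45.88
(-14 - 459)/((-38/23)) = 10879/38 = 286.29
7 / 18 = 0.39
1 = 1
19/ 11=1.73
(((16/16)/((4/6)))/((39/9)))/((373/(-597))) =-5373/9698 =-0.55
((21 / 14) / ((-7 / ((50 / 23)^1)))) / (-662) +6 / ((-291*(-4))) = 30283 / 5169227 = 0.01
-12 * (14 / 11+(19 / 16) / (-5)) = -2733 / 220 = -12.42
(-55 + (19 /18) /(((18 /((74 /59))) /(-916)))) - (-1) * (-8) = -623051 /4779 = -130.37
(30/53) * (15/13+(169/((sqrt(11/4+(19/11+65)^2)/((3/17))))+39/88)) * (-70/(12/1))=-319725/60632 -130130 * sqrt(239595)/43175019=-6.75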